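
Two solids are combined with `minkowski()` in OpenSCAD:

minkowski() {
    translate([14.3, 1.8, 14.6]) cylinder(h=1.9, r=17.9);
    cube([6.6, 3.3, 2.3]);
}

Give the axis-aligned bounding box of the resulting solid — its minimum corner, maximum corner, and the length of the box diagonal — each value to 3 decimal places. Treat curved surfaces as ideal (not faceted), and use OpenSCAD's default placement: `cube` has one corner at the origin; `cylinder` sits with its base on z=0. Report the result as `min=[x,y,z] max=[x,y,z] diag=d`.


min=[-3.600,-16.100,14.600] max=[38.800,23.000,18.800] diag=57.829

A = translate([14.3, 1.8, 14.6]) cylinder(h=1.9, r=17.9) → bbox [-3.6,-16.1,14.6] .. [32.2,19.7,16.5]
B = cube([6.6, 3.3, 2.3]) → bbox [0,0,0] .. [6.6,3.3,2.3]
lo = A.lo+B.lo = [-3.6+0, -16.1+0, 14.6+0] = [-3.600,-16.100,14.600]
hi = A.hi+B.hi = [32.2+6.6, 19.7+3.3, 16.5+2.3] = [38.800,23.000,18.800]
diag = √(42.4²+39.1²+4.2²) = √3344.21 = 57.829


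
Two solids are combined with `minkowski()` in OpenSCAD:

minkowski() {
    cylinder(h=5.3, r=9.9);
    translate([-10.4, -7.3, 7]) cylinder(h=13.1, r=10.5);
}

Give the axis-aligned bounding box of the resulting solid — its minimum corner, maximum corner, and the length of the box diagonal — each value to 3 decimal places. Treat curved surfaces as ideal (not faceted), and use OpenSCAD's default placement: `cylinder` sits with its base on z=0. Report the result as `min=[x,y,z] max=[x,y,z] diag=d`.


min=[-30.800,-27.700,7.000] max=[10.000,13.100,25.400] diag=60.563

A = translate([-10.4, -7.3, 7]) cylinder(h=13.1, r=10.5) → bbox [-20.9,-17.8,7] .. [0.1,3.2,20.1]
B = cylinder(h=5.3, r=9.9) → bbox [-9.9,-9.9,0] .. [9.9,9.9,5.3]
lo = A.lo+B.lo = [-20.9-9.9, -17.8-9.9, 7+0] = [-30.800,-27.700,7.000]
hi = A.hi+B.hi = [0.1+9.9, 3.2+9.9, 20.1+5.3] = [10.000,13.100,25.400]
diag = √(40.8²+40.8²+18.4²) = √3667.84 = 60.563


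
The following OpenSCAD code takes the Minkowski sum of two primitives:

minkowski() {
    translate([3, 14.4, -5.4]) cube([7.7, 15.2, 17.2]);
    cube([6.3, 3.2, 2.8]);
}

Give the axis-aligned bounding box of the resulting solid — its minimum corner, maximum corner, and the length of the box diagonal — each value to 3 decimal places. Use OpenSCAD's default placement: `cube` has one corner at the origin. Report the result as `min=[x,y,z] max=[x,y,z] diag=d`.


min=[3.000,14.400,-5.400] max=[17.000,32.800,14.600] diag=30.571

A = translate([3, 14.4, -5.4]) cube([7.7, 15.2, 17.2]) → bbox [3,14.4,-5.4] .. [10.7,29.6,11.8]
B = cube([6.3, 3.2, 2.8]) → bbox [0,0,0] .. [6.3,3.2,2.8]
lo = A.lo+B.lo = [3+0, 14.4+0, -5.4+0] = [3.000,14.400,-5.400]
hi = A.hi+B.hi = [10.7+6.3, 29.6+3.2, 11.8+2.8] = [17.000,32.800,14.600]
diag = √(14²+18.4²+20²) = √934.56 = 30.571


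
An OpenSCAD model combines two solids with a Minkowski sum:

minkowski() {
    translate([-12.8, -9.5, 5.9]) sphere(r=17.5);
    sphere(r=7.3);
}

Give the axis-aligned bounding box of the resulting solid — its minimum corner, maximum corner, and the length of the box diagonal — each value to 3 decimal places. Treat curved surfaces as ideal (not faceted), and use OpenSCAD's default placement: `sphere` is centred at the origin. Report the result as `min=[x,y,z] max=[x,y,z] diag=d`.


A = translate([-12.8, -9.5, 5.9]) sphere(r=17.5) → bbox [-30.3,-27,-11.6] .. [4.7,8,23.4]
B = sphere(r=7.3) → bbox [-7.3,-7.3,-7.3] .. [7.3,7.3,7.3]
lo = A.lo+B.lo = [-30.3-7.3, -27-7.3, -11.6-7.3] = [-37.600,-34.300,-18.900]
hi = A.hi+B.hi = [4.7+7.3, 8+7.3, 23.4+7.3] = [12.000,15.300,30.700]
diag = √(49.6²+49.6²+49.6²) = √7380.48 = 85.910

min=[-37.600,-34.300,-18.900] max=[12.000,15.300,30.700] diag=85.910


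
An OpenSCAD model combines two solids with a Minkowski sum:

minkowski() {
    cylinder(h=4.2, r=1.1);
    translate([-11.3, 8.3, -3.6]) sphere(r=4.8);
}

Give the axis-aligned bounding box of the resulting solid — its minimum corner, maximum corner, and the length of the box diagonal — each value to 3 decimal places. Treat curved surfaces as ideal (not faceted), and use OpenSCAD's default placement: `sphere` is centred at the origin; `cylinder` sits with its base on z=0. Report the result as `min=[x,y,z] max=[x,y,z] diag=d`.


min=[-17.200,2.400,-8.400] max=[-5.400,14.200,5.400] diag=21.655

A = translate([-11.3, 8.3, -3.6]) sphere(r=4.8) → bbox [-16.1,3.5,-8.4] .. [-6.5,13.1,1.2]
B = cylinder(h=4.2, r=1.1) → bbox [-1.1,-1.1,0] .. [1.1,1.1,4.2]
lo = A.lo+B.lo = [-16.1-1.1, 3.5-1.1, -8.4+0] = [-17.200,2.400,-8.400]
hi = A.hi+B.hi = [-6.5+1.1, 13.1+1.1, 1.2+4.2] = [-5.400,14.200,5.400]
diag = √(11.8²+11.8²+13.8²) = √468.92 = 21.655


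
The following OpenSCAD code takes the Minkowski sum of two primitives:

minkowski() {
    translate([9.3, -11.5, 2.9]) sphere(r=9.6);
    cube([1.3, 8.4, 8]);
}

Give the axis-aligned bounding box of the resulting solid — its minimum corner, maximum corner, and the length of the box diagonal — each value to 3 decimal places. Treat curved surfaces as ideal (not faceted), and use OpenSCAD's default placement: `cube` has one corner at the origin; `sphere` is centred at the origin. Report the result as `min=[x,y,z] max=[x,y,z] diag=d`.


min=[-0.300,-21.100,-6.700] max=[20.200,6.500,20.500] diag=43.839

A = translate([9.3, -11.5, 2.9]) sphere(r=9.6) → bbox [-0.3,-21.1,-6.7] .. [18.9,-1.9,12.5]
B = cube([1.3, 8.4, 8]) → bbox [0,0,0] .. [1.3,8.4,8]
lo = A.lo+B.lo = [-0.3+0, -21.1+0, -6.7+0] = [-0.300,-21.100,-6.700]
hi = A.hi+B.hi = [18.9+1.3, -1.9+8.4, 12.5+8] = [20.200,6.500,20.500]
diag = √(20.5²+27.6²+27.2²) = √1921.85 = 43.839


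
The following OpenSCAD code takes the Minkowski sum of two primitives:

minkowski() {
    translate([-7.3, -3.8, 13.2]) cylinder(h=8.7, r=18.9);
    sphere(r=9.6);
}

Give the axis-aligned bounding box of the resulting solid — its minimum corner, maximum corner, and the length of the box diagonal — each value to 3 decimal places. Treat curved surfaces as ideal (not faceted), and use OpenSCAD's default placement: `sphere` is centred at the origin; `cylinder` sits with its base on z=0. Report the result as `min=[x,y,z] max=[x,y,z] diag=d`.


A = translate([-7.3, -3.8, 13.2]) cylinder(h=8.7, r=18.9) → bbox [-26.2,-22.7,13.2] .. [11.6,15.1,21.9]
B = sphere(r=9.6) → bbox [-9.6,-9.6,-9.6] .. [9.6,9.6,9.6]
lo = A.lo+B.lo = [-26.2-9.6, -22.7-9.6, 13.2-9.6] = [-35.800,-32.300,3.600]
hi = A.hi+B.hi = [11.6+9.6, 15.1+9.6, 21.9+9.6] = [21.200,24.700,31.500]
diag = √(57²+57²+27.9²) = √7276.41 = 85.302

min=[-35.800,-32.300,3.600] max=[21.200,24.700,31.500] diag=85.302


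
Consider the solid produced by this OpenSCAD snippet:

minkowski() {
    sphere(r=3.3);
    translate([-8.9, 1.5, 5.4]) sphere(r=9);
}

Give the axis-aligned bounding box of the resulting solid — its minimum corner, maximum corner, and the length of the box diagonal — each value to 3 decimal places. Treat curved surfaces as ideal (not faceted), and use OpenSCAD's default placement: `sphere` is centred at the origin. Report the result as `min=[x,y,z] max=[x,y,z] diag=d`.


min=[-21.200,-10.800,-6.900] max=[3.400,13.800,17.700] diag=42.608

A = translate([-8.9, 1.5, 5.4]) sphere(r=9) → bbox [-17.9,-7.5,-3.6] .. [0.1,10.5,14.4]
B = sphere(r=3.3) → bbox [-3.3,-3.3,-3.3] .. [3.3,3.3,3.3]
lo = A.lo+B.lo = [-17.9-3.3, -7.5-3.3, -3.6-3.3] = [-21.200,-10.800,-6.900]
hi = A.hi+B.hi = [0.1+3.3, 10.5+3.3, 14.4+3.3] = [3.400,13.800,17.700]
diag = √(24.6²+24.6²+24.6²) = √1815.48 = 42.608


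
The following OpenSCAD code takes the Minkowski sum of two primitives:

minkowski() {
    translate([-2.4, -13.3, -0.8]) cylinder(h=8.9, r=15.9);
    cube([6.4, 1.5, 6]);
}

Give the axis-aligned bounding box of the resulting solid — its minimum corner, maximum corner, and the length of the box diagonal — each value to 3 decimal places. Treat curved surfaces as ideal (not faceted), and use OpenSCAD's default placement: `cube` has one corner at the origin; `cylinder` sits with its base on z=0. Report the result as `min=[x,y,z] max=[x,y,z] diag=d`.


min=[-18.300,-29.200,-0.800] max=[19.900,4.100,14.100] diag=52.822

A = translate([-2.4, -13.3, -0.8]) cylinder(h=8.9, r=15.9) → bbox [-18.3,-29.2,-0.8] .. [13.5,2.6,8.1]
B = cube([6.4, 1.5, 6]) → bbox [0,0,0] .. [6.4,1.5,6]
lo = A.lo+B.lo = [-18.3+0, -29.2+0, -0.8+0] = [-18.300,-29.200,-0.800]
hi = A.hi+B.hi = [13.5+6.4, 2.6+1.5, 8.1+6] = [19.900,4.100,14.100]
diag = √(38.2²+33.3²+14.9²) = √2790.14 = 52.822


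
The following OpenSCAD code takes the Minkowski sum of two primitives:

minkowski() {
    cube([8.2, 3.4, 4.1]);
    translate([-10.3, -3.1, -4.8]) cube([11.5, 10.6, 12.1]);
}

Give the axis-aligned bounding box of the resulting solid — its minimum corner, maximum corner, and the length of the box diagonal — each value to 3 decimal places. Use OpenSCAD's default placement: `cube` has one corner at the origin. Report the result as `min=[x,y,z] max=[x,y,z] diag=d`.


min=[-10.300,-3.100,-4.800] max=[9.400,10.900,11.400] diag=29.095

A = translate([-10.3, -3.1, -4.8]) cube([11.5, 10.6, 12.1]) → bbox [-10.3,-3.1,-4.8] .. [1.2,7.5,7.3]
B = cube([8.2, 3.4, 4.1]) → bbox [0,0,0] .. [8.2,3.4,4.1]
lo = A.lo+B.lo = [-10.3+0, -3.1+0, -4.8+0] = [-10.300,-3.100,-4.800]
hi = A.hi+B.hi = [1.2+8.2, 7.5+3.4, 7.3+4.1] = [9.400,10.900,11.400]
diag = √(19.7²+14²+16.2²) = √846.53 = 29.095


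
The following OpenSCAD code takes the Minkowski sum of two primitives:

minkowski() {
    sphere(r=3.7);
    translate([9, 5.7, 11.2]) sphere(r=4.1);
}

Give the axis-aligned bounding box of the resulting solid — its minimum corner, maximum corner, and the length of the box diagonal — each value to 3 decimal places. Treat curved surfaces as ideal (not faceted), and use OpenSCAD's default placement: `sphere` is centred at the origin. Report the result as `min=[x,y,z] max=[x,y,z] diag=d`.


A = translate([9, 5.7, 11.2]) sphere(r=4.1) → bbox [4.9,1.6,7.1] .. [13.1,9.8,15.3]
B = sphere(r=3.7) → bbox [-3.7,-3.7,-3.7] .. [3.7,3.7,3.7]
lo = A.lo+B.lo = [4.9-3.7, 1.6-3.7, 7.1-3.7] = [1.200,-2.100,3.400]
hi = A.hi+B.hi = [13.1+3.7, 9.8+3.7, 15.3+3.7] = [16.800,13.500,19.000]
diag = √(15.6²+15.6²+15.6²) = √730.08 = 27.020

min=[1.200,-2.100,3.400] max=[16.800,13.500,19.000] diag=27.020


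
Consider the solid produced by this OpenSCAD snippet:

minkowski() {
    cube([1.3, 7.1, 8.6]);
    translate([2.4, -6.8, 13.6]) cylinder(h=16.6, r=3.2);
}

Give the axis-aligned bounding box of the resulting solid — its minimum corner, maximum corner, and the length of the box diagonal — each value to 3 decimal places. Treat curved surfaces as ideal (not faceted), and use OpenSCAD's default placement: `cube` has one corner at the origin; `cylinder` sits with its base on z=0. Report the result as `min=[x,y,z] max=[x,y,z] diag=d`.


A = translate([2.4, -6.8, 13.6]) cylinder(h=16.6, r=3.2) → bbox [-0.8,-10,13.6] .. [5.6,-3.6,30.2]
B = cube([1.3, 7.1, 8.6]) → bbox [0,0,0] .. [1.3,7.1,8.6]
lo = A.lo+B.lo = [-0.8+0, -10+0, 13.6+0] = [-0.800,-10.000,13.600]
hi = A.hi+B.hi = [5.6+1.3, -3.6+7.1, 30.2+8.6] = [6.900,3.500,38.800]
diag = √(7.7²+13.5²+25.2²) = √876.58 = 29.607

min=[-0.800,-10.000,13.600] max=[6.900,3.500,38.800] diag=29.607


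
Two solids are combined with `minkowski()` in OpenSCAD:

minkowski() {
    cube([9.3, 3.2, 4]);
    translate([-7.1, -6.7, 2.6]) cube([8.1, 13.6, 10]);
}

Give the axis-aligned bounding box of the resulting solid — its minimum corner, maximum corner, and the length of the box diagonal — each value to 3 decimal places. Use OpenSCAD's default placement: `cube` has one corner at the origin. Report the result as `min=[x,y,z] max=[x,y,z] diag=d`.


A = translate([-7.1, -6.7, 2.6]) cube([8.1, 13.6, 10]) → bbox [-7.1,-6.7,2.6] .. [1,6.9,12.6]
B = cube([9.3, 3.2, 4]) → bbox [0,0,0] .. [9.3,3.2,4]
lo = A.lo+B.lo = [-7.1+0, -6.7+0, 2.6+0] = [-7.100,-6.700,2.600]
hi = A.hi+B.hi = [1+9.3, 6.9+3.2, 12.6+4] = [10.300,10.100,16.600]
diag = √(17.4²+16.8²+14²) = √781 = 27.946

min=[-7.100,-6.700,2.600] max=[10.300,10.100,16.600] diag=27.946


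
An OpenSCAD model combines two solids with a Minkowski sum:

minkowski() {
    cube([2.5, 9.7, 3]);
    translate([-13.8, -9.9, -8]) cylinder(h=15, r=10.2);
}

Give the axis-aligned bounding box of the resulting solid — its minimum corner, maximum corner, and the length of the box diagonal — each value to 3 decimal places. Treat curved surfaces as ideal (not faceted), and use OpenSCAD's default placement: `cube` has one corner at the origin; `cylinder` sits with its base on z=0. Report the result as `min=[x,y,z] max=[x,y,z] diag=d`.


A = translate([-13.8, -9.9, -8]) cylinder(h=15, r=10.2) → bbox [-24,-20.1,-8] .. [-3.6,0.3,7]
B = cube([2.5, 9.7, 3]) → bbox [0,0,0] .. [2.5,9.7,3]
lo = A.lo+B.lo = [-24+0, -20.1+0, -8+0] = [-24.000,-20.100,-8.000]
hi = A.hi+B.hi = [-3.6+2.5, 0.3+9.7, 7+3] = [-1.100,10.000,10.000]
diag = √(22.9²+30.1²+18²) = √1754.42 = 41.886

min=[-24.000,-20.100,-8.000] max=[-1.100,10.000,10.000] diag=41.886


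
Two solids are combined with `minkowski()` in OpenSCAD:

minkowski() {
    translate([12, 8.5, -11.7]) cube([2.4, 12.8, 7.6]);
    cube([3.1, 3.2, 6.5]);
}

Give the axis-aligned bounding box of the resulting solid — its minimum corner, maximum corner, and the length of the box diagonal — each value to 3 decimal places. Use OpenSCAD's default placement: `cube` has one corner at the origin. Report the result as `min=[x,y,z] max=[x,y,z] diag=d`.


A = translate([12, 8.5, -11.7]) cube([2.4, 12.8, 7.6]) → bbox [12,8.5,-11.7] .. [14.4,21.3,-4.1]
B = cube([3.1, 3.2, 6.5]) → bbox [0,0,0] .. [3.1,3.2,6.5]
lo = A.lo+B.lo = [12+0, 8.5+0, -11.7+0] = [12.000,8.500,-11.700]
hi = A.hi+B.hi = [14.4+3.1, 21.3+3.2, -4.1+6.5] = [17.500,24.500,2.400]
diag = √(5.5²+16²+14.1²) = √485.06 = 22.024

min=[12.000,8.500,-11.700] max=[17.500,24.500,2.400] diag=22.024


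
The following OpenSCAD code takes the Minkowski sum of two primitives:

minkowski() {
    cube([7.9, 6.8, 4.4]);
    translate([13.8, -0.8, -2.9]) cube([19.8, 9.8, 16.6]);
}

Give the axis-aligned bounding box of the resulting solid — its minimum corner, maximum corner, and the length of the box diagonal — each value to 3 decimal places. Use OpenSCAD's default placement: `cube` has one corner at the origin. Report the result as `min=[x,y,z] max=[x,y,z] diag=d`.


A = translate([13.8, -0.8, -2.9]) cube([19.8, 9.8, 16.6]) → bbox [13.8,-0.8,-2.9] .. [33.6,9,13.7]
B = cube([7.9, 6.8, 4.4]) → bbox [0,0,0] .. [7.9,6.8,4.4]
lo = A.lo+B.lo = [13.8+0, -0.8+0, -2.9+0] = [13.800,-0.800,-2.900]
hi = A.hi+B.hi = [33.6+7.9, 9+6.8, 13.7+4.4] = [41.500,15.800,18.100]
diag = √(27.7²+16.6²+21²) = √1483.85 = 38.521

min=[13.800,-0.800,-2.900] max=[41.500,15.800,18.100] diag=38.521


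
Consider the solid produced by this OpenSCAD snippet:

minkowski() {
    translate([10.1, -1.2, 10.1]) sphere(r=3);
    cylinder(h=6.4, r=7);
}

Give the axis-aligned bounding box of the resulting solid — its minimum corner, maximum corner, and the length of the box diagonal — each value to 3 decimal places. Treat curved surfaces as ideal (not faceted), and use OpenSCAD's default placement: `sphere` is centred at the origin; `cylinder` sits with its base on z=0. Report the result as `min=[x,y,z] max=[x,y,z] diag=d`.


min=[0.100,-11.200,7.100] max=[20.100,8.800,19.500] diag=30.883

A = translate([10.1, -1.2, 10.1]) sphere(r=3) → bbox [7.1,-4.2,7.1] .. [13.1,1.8,13.1]
B = cylinder(h=6.4, r=7) → bbox [-7,-7,0] .. [7,7,6.4]
lo = A.lo+B.lo = [7.1-7, -4.2-7, 7.1+0] = [0.100,-11.200,7.100]
hi = A.hi+B.hi = [13.1+7, 1.8+7, 13.1+6.4] = [20.100,8.800,19.500]
diag = √(20²+20²+12.4²) = √953.76 = 30.883


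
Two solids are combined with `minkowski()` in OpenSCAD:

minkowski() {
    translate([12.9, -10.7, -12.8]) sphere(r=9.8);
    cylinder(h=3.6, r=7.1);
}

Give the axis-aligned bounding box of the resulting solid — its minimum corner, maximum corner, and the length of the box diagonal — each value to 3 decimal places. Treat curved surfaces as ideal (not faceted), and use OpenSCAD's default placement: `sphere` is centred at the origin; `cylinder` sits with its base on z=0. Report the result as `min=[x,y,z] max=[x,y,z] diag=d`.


A = translate([12.9, -10.7, -12.8]) sphere(r=9.8) → bbox [3.1,-20.5,-22.6] .. [22.7,-0.9,-3]
B = cylinder(h=3.6, r=7.1) → bbox [-7.1,-7.1,0] .. [7.1,7.1,3.6]
lo = A.lo+B.lo = [3.1-7.1, -20.5-7.1, -22.6+0] = [-4.000,-27.600,-22.600]
hi = A.hi+B.hi = [22.7+7.1, -0.9+7.1, -3+3.6] = [29.800,6.200,0.600]
diag = √(33.8²+33.8²+23.2²) = √2823.12 = 53.133

min=[-4.000,-27.600,-22.600] max=[29.800,6.200,0.600] diag=53.133


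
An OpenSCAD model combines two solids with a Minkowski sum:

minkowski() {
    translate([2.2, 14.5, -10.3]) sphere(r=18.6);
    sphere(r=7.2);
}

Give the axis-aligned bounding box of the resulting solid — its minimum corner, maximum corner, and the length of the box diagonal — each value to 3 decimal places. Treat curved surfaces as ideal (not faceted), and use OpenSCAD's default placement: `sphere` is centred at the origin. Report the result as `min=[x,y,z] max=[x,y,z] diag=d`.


A = translate([2.2, 14.5, -10.3]) sphere(r=18.6) → bbox [-16.4,-4.1,-28.9] .. [20.8,33.1,8.3]
B = sphere(r=7.2) → bbox [-7.2,-7.2,-7.2] .. [7.2,7.2,7.2]
lo = A.lo+B.lo = [-16.4-7.2, -4.1-7.2, -28.9-7.2] = [-23.600,-11.300,-36.100]
hi = A.hi+B.hi = [20.8+7.2, 33.1+7.2, 8.3+7.2] = [28.000,40.300,15.500]
diag = √(51.6²+51.6²+51.6²) = √7987.68 = 89.374

min=[-23.600,-11.300,-36.100] max=[28.000,40.300,15.500] diag=89.374


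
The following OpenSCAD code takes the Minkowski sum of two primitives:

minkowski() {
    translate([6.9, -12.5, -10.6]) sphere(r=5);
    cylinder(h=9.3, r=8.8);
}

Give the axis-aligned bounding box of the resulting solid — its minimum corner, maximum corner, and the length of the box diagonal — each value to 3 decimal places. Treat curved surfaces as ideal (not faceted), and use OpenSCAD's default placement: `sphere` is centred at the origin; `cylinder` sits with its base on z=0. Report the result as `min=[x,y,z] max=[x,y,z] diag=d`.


A = translate([6.9, -12.5, -10.6]) sphere(r=5) → bbox [1.9,-17.5,-15.6] .. [11.9,-7.5,-5.6]
B = cylinder(h=9.3, r=8.8) → bbox [-8.8,-8.8,0] .. [8.8,8.8,9.3]
lo = A.lo+B.lo = [1.9-8.8, -17.5-8.8, -15.6+0] = [-6.900,-26.300,-15.600]
hi = A.hi+B.hi = [11.9+8.8, -7.5+8.8, -5.6+9.3] = [20.700,1.300,3.700]
diag = √(27.6²+27.6²+19.3²) = √1896.01 = 43.543

min=[-6.900,-26.300,-15.600] max=[20.700,1.300,3.700] diag=43.543


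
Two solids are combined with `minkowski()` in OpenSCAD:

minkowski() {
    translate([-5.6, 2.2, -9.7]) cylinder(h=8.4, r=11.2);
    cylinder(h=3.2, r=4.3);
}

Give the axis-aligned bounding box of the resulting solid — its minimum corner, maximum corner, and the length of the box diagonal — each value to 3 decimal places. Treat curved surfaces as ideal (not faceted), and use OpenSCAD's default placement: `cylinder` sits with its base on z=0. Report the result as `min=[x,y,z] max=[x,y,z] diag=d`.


A = translate([-5.6, 2.2, -9.7]) cylinder(h=8.4, r=11.2) → bbox [-16.8,-9,-9.7] .. [5.6,13.4,-1.3]
B = cylinder(h=3.2, r=4.3) → bbox [-4.3,-4.3,0] .. [4.3,4.3,3.2]
lo = A.lo+B.lo = [-16.8-4.3, -9-4.3, -9.7+0] = [-21.100,-13.300,-9.700]
hi = A.hi+B.hi = [5.6+4.3, 13.4+4.3, -1.3+3.2] = [9.900,17.700,1.900]
diag = √(31²+31²+11.6²) = √2056.56 = 45.349

min=[-21.100,-13.300,-9.700] max=[9.900,17.700,1.900] diag=45.349


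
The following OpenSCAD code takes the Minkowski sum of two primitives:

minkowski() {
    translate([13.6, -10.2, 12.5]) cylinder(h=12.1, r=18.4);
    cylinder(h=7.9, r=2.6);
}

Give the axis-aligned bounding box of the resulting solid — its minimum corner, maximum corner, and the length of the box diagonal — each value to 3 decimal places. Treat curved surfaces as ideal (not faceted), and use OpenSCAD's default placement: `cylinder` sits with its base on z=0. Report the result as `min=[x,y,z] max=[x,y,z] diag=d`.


min=[-7.400,-31.200,12.500] max=[34.600,10.800,32.500] diag=62.674

A = translate([13.6, -10.2, 12.5]) cylinder(h=12.1, r=18.4) → bbox [-4.8,-28.6,12.5] .. [32,8.2,24.6]
B = cylinder(h=7.9, r=2.6) → bbox [-2.6,-2.6,0] .. [2.6,2.6,7.9]
lo = A.lo+B.lo = [-4.8-2.6, -28.6-2.6, 12.5+0] = [-7.400,-31.200,12.500]
hi = A.hi+B.hi = [32+2.6, 8.2+2.6, 24.6+7.9] = [34.600,10.800,32.500]
diag = √(42²+42²+20²) = √3928 = 62.674


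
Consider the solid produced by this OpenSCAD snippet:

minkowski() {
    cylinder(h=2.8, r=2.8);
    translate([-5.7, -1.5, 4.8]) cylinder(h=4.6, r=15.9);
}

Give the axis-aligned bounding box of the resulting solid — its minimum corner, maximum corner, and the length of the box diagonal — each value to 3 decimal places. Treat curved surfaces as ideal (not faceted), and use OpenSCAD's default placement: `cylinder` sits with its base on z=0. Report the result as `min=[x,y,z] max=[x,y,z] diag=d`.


A = translate([-5.7, -1.5, 4.8]) cylinder(h=4.6, r=15.9) → bbox [-21.6,-17.4,4.8] .. [10.2,14.4,9.4]
B = cylinder(h=2.8, r=2.8) → bbox [-2.8,-2.8,0] .. [2.8,2.8,2.8]
lo = A.lo+B.lo = [-21.6-2.8, -17.4-2.8, 4.8+0] = [-24.400,-20.200,4.800]
hi = A.hi+B.hi = [10.2+2.8, 14.4+2.8, 9.4+2.8] = [13.000,17.200,12.200]
diag = √(37.4²+37.4²+7.4²) = √2852.28 = 53.407

min=[-24.400,-20.200,4.800] max=[13.000,17.200,12.200] diag=53.407


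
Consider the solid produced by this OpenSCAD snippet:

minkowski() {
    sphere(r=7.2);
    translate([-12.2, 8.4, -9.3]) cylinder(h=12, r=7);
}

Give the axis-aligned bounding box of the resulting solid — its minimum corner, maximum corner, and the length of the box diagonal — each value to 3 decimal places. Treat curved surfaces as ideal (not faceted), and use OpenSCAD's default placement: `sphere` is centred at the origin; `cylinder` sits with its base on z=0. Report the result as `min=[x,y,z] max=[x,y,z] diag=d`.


A = translate([-12.2, 8.4, -9.3]) cylinder(h=12, r=7) → bbox [-19.2,1.4,-9.3] .. [-5.2,15.4,2.7]
B = sphere(r=7.2) → bbox [-7.2,-7.2,-7.2] .. [7.2,7.2,7.2]
lo = A.lo+B.lo = [-19.2-7.2, 1.4-7.2, -9.3-7.2] = [-26.400,-5.800,-16.500]
hi = A.hi+B.hi = [-5.2+7.2, 15.4+7.2, 2.7+7.2] = [2.000,22.600,9.900]
diag = √(28.4²+28.4²+26.4²) = √2310.08 = 48.063

min=[-26.400,-5.800,-16.500] max=[2.000,22.600,9.900] diag=48.063


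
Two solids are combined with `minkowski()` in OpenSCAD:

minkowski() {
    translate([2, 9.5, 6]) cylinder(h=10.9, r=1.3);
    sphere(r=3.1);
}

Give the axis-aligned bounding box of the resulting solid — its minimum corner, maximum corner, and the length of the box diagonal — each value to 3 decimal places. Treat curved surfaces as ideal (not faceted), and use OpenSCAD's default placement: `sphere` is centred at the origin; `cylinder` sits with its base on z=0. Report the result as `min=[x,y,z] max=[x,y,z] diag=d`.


A = translate([2, 9.5, 6]) cylinder(h=10.9, r=1.3) → bbox [0.7,8.2,6] .. [3.3,10.8,16.9]
B = sphere(r=3.1) → bbox [-3.1,-3.1,-3.1] .. [3.1,3.1,3.1]
lo = A.lo+B.lo = [0.7-3.1, 8.2-3.1, 6-3.1] = [-2.400,5.100,2.900]
hi = A.hi+B.hi = [3.3+3.1, 10.8+3.1, 16.9+3.1] = [6.400,13.900,20.000]
diag = √(8.8²+8.8²+17.1²) = √447.29 = 21.149

min=[-2.400,5.100,2.900] max=[6.400,13.900,20.000] diag=21.149


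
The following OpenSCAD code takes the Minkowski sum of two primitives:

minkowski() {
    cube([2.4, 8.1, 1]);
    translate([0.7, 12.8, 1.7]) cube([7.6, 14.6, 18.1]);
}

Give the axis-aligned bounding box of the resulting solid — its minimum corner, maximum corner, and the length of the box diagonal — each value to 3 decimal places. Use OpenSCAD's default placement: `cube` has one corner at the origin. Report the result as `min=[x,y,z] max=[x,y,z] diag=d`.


min=[0.700,12.800,1.700] max=[10.700,35.500,20.800] diag=31.307

A = translate([0.7, 12.8, 1.7]) cube([7.6, 14.6, 18.1]) → bbox [0.7,12.8,1.7] .. [8.3,27.4,19.8]
B = cube([2.4, 8.1, 1]) → bbox [0,0,0] .. [2.4,8.1,1]
lo = A.lo+B.lo = [0.7+0, 12.8+0, 1.7+0] = [0.700,12.800,1.700]
hi = A.hi+B.hi = [8.3+2.4, 27.4+8.1, 19.8+1] = [10.700,35.500,20.800]
diag = √(10²+22.7²+19.1²) = √980.1 = 31.307


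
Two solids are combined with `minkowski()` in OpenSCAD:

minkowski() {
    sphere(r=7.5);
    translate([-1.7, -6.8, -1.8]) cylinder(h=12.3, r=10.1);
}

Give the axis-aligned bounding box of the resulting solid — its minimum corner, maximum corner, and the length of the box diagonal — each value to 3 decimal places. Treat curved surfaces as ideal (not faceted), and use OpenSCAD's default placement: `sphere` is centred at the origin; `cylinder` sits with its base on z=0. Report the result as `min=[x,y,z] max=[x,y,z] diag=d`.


A = translate([-1.7, -6.8, -1.8]) cylinder(h=12.3, r=10.1) → bbox [-11.8,-16.9,-1.8] .. [8.4,3.3,10.5]
B = sphere(r=7.5) → bbox [-7.5,-7.5,-7.5] .. [7.5,7.5,7.5]
lo = A.lo+B.lo = [-11.8-7.5, -16.9-7.5, -1.8-7.5] = [-19.300,-24.400,-9.300]
hi = A.hi+B.hi = [8.4+7.5, 3.3+7.5, 10.5+7.5] = [15.900,10.800,18.000]
diag = √(35.2²+35.2²+27.3²) = √3223.37 = 56.775

min=[-19.300,-24.400,-9.300] max=[15.900,10.800,18.000] diag=56.775


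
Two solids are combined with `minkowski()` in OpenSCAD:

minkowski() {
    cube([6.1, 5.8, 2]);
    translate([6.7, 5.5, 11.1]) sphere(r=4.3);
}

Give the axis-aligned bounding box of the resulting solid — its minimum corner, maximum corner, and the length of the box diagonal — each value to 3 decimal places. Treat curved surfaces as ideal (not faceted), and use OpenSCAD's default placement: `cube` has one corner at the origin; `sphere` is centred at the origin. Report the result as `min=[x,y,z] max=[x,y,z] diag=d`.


min=[2.400,1.200,6.800] max=[17.100,15.600,17.400] diag=23.148

A = translate([6.7, 5.5, 11.1]) sphere(r=4.3) → bbox [2.4,1.2,6.8] .. [11,9.8,15.4]
B = cube([6.1, 5.8, 2]) → bbox [0,0,0] .. [6.1,5.8,2]
lo = A.lo+B.lo = [2.4+0, 1.2+0, 6.8+0] = [2.400,1.200,6.800]
hi = A.hi+B.hi = [11+6.1, 9.8+5.8, 15.4+2] = [17.100,15.600,17.400]
diag = √(14.7²+14.4²+10.6²) = √535.81 = 23.148


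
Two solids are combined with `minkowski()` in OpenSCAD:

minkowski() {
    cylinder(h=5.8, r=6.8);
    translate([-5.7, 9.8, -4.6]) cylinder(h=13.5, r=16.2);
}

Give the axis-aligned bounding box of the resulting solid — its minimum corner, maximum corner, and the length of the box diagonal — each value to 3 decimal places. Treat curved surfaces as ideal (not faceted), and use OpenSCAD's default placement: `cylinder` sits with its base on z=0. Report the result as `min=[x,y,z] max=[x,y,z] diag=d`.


min=[-28.700,-13.200,-4.600] max=[17.300,32.800,14.700] diag=67.856

A = translate([-5.7, 9.8, -4.6]) cylinder(h=13.5, r=16.2) → bbox [-21.9,-6.4,-4.6] .. [10.5,26,8.9]
B = cylinder(h=5.8, r=6.8) → bbox [-6.8,-6.8,0] .. [6.8,6.8,5.8]
lo = A.lo+B.lo = [-21.9-6.8, -6.4-6.8, -4.6+0] = [-28.700,-13.200,-4.600]
hi = A.hi+B.hi = [10.5+6.8, 26+6.8, 8.9+5.8] = [17.300,32.800,14.700]
diag = √(46²+46²+19.3²) = √4604.49 = 67.856


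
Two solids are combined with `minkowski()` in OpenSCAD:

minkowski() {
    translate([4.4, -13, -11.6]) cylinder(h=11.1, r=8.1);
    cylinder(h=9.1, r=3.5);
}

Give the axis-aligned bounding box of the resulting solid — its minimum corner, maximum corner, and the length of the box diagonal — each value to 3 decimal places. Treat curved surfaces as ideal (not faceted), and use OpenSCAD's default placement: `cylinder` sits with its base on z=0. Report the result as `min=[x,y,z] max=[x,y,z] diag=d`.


min=[-7.200,-24.600,-11.600] max=[16.000,-1.400,8.600] diag=38.529

A = translate([4.4, -13, -11.6]) cylinder(h=11.1, r=8.1) → bbox [-3.7,-21.1,-11.6] .. [12.5,-4.9,-0.5]
B = cylinder(h=9.1, r=3.5) → bbox [-3.5,-3.5,0] .. [3.5,3.5,9.1]
lo = A.lo+B.lo = [-3.7-3.5, -21.1-3.5, -11.6+0] = [-7.200,-24.600,-11.600]
hi = A.hi+B.hi = [12.5+3.5, -4.9+3.5, -0.5+9.1] = [16.000,-1.400,8.600]
diag = √(23.2²+23.2²+20.2²) = √1484.52 = 38.529


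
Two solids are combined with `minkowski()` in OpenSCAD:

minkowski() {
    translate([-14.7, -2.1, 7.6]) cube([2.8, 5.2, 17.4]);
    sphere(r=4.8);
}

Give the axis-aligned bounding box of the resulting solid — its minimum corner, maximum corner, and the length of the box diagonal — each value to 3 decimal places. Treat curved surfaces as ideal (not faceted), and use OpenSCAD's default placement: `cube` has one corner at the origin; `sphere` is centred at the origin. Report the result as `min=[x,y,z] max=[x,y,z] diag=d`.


A = translate([-14.7, -2.1, 7.6]) cube([2.8, 5.2, 17.4]) → bbox [-14.7,-2.1,7.6] .. [-11.9,3.1,25]
B = sphere(r=4.8) → bbox [-4.8,-4.8,-4.8] .. [4.8,4.8,4.8]
lo = A.lo+B.lo = [-14.7-4.8, -2.1-4.8, 7.6-4.8] = [-19.500,-6.900,2.800]
hi = A.hi+B.hi = [-11.9+4.8, 3.1+4.8, 25+4.8] = [-7.100,7.900,29.800]
diag = √(12.4²+14.8²+27²) = √1101.8 = 33.193

min=[-19.500,-6.900,2.800] max=[-7.100,7.900,29.800] diag=33.193


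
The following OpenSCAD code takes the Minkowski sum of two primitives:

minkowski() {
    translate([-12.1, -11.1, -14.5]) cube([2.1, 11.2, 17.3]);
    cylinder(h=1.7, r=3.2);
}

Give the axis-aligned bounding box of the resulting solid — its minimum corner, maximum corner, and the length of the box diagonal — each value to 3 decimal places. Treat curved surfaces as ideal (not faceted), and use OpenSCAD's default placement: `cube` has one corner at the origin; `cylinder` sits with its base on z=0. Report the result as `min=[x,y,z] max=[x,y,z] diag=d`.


min=[-15.300,-14.300,-14.500] max=[-6.800,3.300,4.500] diag=27.258

A = translate([-12.1, -11.1, -14.5]) cube([2.1, 11.2, 17.3]) → bbox [-12.1,-11.1,-14.5] .. [-10,0.1,2.8]
B = cylinder(h=1.7, r=3.2) → bbox [-3.2,-3.2,0] .. [3.2,3.2,1.7]
lo = A.lo+B.lo = [-12.1-3.2, -11.1-3.2, -14.5+0] = [-15.300,-14.300,-14.500]
hi = A.hi+B.hi = [-10+3.2, 0.1+3.2, 2.8+1.7] = [-6.800,3.300,4.500]
diag = √(8.5²+17.6²+19²) = √743.01 = 27.258


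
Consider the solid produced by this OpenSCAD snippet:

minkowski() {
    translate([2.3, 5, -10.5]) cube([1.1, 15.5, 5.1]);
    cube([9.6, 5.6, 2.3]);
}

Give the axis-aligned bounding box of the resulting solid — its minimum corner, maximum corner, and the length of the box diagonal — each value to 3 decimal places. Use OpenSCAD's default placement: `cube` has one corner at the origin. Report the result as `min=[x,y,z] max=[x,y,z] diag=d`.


A = translate([2.3, 5, -10.5]) cube([1.1, 15.5, 5.1]) → bbox [2.3,5,-10.5] .. [3.4,20.5,-5.4]
B = cube([9.6, 5.6, 2.3]) → bbox [0,0,0] .. [9.6,5.6,2.3]
lo = A.lo+B.lo = [2.3+0, 5+0, -10.5+0] = [2.300,5.000,-10.500]
hi = A.hi+B.hi = [3.4+9.6, 20.5+5.6, -5.4+2.3] = [13.000,26.100,-3.100]
diag = √(10.7²+21.1²+7.4²) = √614.46 = 24.788

min=[2.300,5.000,-10.500] max=[13.000,26.100,-3.100] diag=24.788


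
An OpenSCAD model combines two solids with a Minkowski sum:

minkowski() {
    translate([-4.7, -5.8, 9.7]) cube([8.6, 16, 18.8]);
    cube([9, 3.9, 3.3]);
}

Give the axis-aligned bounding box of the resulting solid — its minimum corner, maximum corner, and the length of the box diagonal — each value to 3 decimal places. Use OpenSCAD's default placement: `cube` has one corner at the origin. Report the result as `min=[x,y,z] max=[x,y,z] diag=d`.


A = translate([-4.7, -5.8, 9.7]) cube([8.6, 16, 18.8]) → bbox [-4.7,-5.8,9.7] .. [3.9,10.2,28.5]
B = cube([9, 3.9, 3.3]) → bbox [0,0,0] .. [9,3.9,3.3]
lo = A.lo+B.lo = [-4.7+0, -5.8+0, 9.7+0] = [-4.700,-5.800,9.700]
hi = A.hi+B.hi = [3.9+9, 10.2+3.9, 28.5+3.3] = [12.900,14.100,31.800]
diag = √(17.6²+19.9²+22.1²) = √1194.18 = 34.557

min=[-4.700,-5.800,9.700] max=[12.900,14.100,31.800] diag=34.557


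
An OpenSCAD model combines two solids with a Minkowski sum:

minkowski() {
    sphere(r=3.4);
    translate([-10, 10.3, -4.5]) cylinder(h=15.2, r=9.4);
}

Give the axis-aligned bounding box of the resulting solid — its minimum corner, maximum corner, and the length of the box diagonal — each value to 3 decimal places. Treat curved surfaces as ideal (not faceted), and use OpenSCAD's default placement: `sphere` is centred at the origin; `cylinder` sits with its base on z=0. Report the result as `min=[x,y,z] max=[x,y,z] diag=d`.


min=[-22.800,-2.500,-7.900] max=[2.800,23.100,14.100] diag=42.364

A = translate([-10, 10.3, -4.5]) cylinder(h=15.2, r=9.4) → bbox [-19.4,0.9,-4.5] .. [-0.6,19.7,10.7]
B = sphere(r=3.4) → bbox [-3.4,-3.4,-3.4] .. [3.4,3.4,3.4]
lo = A.lo+B.lo = [-19.4-3.4, 0.9-3.4, -4.5-3.4] = [-22.800,-2.500,-7.900]
hi = A.hi+B.hi = [-0.6+3.4, 19.7+3.4, 10.7+3.4] = [2.800,23.100,14.100]
diag = √(25.6²+25.6²+22²) = √1794.72 = 42.364


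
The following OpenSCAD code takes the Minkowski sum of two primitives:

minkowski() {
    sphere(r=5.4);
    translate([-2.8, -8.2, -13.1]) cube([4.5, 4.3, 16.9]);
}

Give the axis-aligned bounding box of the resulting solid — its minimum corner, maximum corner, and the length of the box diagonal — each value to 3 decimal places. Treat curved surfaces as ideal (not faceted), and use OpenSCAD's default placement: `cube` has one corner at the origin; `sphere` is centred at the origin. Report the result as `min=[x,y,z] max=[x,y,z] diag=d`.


A = translate([-2.8, -8.2, -13.1]) cube([4.5, 4.3, 16.9]) → bbox [-2.8,-8.2,-13.1] .. [1.7,-3.9,3.8]
B = sphere(r=5.4) → bbox [-5.4,-5.4,-5.4] .. [5.4,5.4,5.4]
lo = A.lo+B.lo = [-2.8-5.4, -8.2-5.4, -13.1-5.4] = [-8.200,-13.600,-18.500]
hi = A.hi+B.hi = [1.7+5.4, -3.9+5.4, 3.8+5.4] = [7.100,1.500,9.200]
diag = √(15.3²+15.1²+27.7²) = √1229.39 = 35.063

min=[-8.200,-13.600,-18.500] max=[7.100,1.500,9.200] diag=35.063


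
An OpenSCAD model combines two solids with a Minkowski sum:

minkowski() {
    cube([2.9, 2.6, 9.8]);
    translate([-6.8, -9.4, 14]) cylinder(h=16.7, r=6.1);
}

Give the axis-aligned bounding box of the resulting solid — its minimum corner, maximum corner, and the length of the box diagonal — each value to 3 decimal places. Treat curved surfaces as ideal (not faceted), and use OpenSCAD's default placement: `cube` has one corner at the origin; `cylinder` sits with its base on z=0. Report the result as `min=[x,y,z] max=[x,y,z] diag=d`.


A = translate([-6.8, -9.4, 14]) cylinder(h=16.7, r=6.1) → bbox [-12.9,-15.5,14] .. [-0.7,-3.3,30.7]
B = cube([2.9, 2.6, 9.8]) → bbox [0,0,0] .. [2.9,2.6,9.8]
lo = A.lo+B.lo = [-12.9+0, -15.5+0, 14+0] = [-12.900,-15.500,14.000]
hi = A.hi+B.hi = [-0.7+2.9, -3.3+2.6, 30.7+9.8] = [2.200,-0.700,40.500]
diag = √(15.1²+14.8²+26.5²) = √1149.3 = 33.901

min=[-12.900,-15.500,14.000] max=[2.200,-0.700,40.500] diag=33.901


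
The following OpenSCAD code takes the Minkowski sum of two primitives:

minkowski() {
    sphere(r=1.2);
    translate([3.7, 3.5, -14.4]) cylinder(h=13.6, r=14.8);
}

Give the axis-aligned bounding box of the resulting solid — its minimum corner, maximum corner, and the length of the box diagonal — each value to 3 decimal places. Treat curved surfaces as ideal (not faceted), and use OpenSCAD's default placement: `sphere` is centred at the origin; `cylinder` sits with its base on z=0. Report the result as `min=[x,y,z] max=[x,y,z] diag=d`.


min=[-12.300,-12.500,-15.600] max=[19.700,19.500,0.400] diag=48.000

A = translate([3.7, 3.5, -14.4]) cylinder(h=13.6, r=14.8) → bbox [-11.1,-11.3,-14.4] .. [18.5,18.3,-0.8]
B = sphere(r=1.2) → bbox [-1.2,-1.2,-1.2] .. [1.2,1.2,1.2]
lo = A.lo+B.lo = [-11.1-1.2, -11.3-1.2, -14.4-1.2] = [-12.300,-12.500,-15.600]
hi = A.hi+B.hi = [18.5+1.2, 18.3+1.2, -0.8+1.2] = [19.700,19.500,0.400]
diag = √(32²+32²+16²) = √2304 = 48.000


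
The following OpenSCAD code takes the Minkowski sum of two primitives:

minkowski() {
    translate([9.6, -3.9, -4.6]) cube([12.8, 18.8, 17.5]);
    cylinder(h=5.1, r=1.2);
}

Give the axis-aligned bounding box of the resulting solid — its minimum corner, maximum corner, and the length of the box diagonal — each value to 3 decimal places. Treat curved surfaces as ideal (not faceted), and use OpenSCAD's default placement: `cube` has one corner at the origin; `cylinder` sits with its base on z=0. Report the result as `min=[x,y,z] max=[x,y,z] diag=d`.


A = translate([9.6, -3.9, -4.6]) cube([12.8, 18.8, 17.5]) → bbox [9.6,-3.9,-4.6] .. [22.4,14.9,12.9]
B = cylinder(h=5.1, r=1.2) → bbox [-1.2,-1.2,0] .. [1.2,1.2,5.1]
lo = A.lo+B.lo = [9.6-1.2, -3.9-1.2, -4.6+0] = [8.400,-5.100,-4.600]
hi = A.hi+B.hi = [22.4+1.2, 14.9+1.2, 12.9+5.1] = [23.600,16.100,18.000]
diag = √(15.2²+21.2²+22.6²) = √1191.24 = 34.514

min=[8.400,-5.100,-4.600] max=[23.600,16.100,18.000] diag=34.514


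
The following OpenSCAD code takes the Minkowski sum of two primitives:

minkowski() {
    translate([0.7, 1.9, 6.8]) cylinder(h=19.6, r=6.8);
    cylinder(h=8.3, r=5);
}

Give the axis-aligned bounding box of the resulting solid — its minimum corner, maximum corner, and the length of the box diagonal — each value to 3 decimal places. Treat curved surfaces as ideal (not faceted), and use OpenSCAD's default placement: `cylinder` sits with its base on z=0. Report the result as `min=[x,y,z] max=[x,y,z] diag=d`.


A = translate([0.7, 1.9, 6.8]) cylinder(h=19.6, r=6.8) → bbox [-6.1,-4.9,6.8] .. [7.5,8.7,26.4]
B = cylinder(h=8.3, r=5) → bbox [-5,-5,0] .. [5,5,8.3]
lo = A.lo+B.lo = [-6.1-5, -4.9-5, 6.8+0] = [-11.100,-9.900,6.800]
hi = A.hi+B.hi = [7.5+5, 8.7+5, 26.4+8.3] = [12.500,13.700,34.700]
diag = √(23.6²+23.6²+27.9²) = √1892.33 = 43.501

min=[-11.100,-9.900,6.800] max=[12.500,13.700,34.700] diag=43.501


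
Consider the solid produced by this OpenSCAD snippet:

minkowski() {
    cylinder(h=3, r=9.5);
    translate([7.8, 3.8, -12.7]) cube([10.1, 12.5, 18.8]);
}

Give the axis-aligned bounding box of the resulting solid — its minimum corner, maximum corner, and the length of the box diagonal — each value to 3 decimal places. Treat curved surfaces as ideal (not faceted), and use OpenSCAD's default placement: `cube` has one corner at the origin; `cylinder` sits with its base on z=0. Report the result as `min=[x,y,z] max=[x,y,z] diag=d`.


min=[-1.700,-5.700,-12.700] max=[27.400,25.800,9.100] diag=48.107

A = translate([7.8, 3.8, -12.7]) cube([10.1, 12.5, 18.8]) → bbox [7.8,3.8,-12.7] .. [17.9,16.3,6.1]
B = cylinder(h=3, r=9.5) → bbox [-9.5,-9.5,0] .. [9.5,9.5,3]
lo = A.lo+B.lo = [7.8-9.5, 3.8-9.5, -12.7+0] = [-1.700,-5.700,-12.700]
hi = A.hi+B.hi = [17.9+9.5, 16.3+9.5, 6.1+3] = [27.400,25.800,9.100]
diag = √(29.1²+31.5²+21.8²) = √2314.3 = 48.107


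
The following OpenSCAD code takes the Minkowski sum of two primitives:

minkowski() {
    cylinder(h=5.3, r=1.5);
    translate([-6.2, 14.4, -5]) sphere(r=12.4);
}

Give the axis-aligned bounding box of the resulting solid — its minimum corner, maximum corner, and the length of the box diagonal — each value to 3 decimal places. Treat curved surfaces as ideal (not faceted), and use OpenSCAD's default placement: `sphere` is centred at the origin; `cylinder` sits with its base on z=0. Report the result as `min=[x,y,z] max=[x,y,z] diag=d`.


A = translate([-6.2, 14.4, -5]) sphere(r=12.4) → bbox [-18.6,2,-17.4] .. [6.2,26.8,7.4]
B = cylinder(h=5.3, r=1.5) → bbox [-1.5,-1.5,0] .. [1.5,1.5,5.3]
lo = A.lo+B.lo = [-18.6-1.5, 2-1.5, -17.4+0] = [-20.100,0.500,-17.400]
hi = A.hi+B.hi = [6.2+1.5, 26.8+1.5, 7.4+5.3] = [7.700,28.300,12.700]
diag = √(27.8²+27.8²+30.1²) = √2451.69 = 49.515

min=[-20.100,0.500,-17.400] max=[7.700,28.300,12.700] diag=49.515


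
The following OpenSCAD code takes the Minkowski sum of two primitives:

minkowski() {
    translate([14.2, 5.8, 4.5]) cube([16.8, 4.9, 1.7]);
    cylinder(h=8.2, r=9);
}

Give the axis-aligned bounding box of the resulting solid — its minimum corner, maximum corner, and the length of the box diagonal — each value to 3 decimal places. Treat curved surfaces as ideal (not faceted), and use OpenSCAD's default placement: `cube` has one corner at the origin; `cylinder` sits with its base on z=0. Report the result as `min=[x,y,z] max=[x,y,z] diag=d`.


A = translate([14.2, 5.8, 4.5]) cube([16.8, 4.9, 1.7]) → bbox [14.2,5.8,4.5] .. [31,10.7,6.2]
B = cylinder(h=8.2, r=9) → bbox [-9,-9,0] .. [9,9,8.2]
lo = A.lo+B.lo = [14.2-9, 5.8-9, 4.5+0] = [5.200,-3.200,4.500]
hi = A.hi+B.hi = [31+9, 10.7+9, 6.2+8.2] = [40.000,19.700,14.400]
diag = √(34.8²+22.9²+9.9²) = √1833.46 = 42.819

min=[5.200,-3.200,4.500] max=[40.000,19.700,14.400] diag=42.819
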